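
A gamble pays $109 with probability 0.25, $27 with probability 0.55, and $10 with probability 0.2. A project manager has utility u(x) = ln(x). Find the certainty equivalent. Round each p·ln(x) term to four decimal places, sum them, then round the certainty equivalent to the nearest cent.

E[u] = 0.25·ln(109) + 0.55·ln(27) + 0.2·ln(10) = 1.1728 + 1.8127 + 0.4605 = 3.4460
CE = e^3.4460 ≈ 31.37

$31.37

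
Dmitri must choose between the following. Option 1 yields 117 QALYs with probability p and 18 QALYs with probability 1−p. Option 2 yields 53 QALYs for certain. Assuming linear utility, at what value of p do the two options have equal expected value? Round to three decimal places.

p = 0.354

p·117 + (1−p)·18 = 53
99p + 18 = 53
p = (53 − 18) / 99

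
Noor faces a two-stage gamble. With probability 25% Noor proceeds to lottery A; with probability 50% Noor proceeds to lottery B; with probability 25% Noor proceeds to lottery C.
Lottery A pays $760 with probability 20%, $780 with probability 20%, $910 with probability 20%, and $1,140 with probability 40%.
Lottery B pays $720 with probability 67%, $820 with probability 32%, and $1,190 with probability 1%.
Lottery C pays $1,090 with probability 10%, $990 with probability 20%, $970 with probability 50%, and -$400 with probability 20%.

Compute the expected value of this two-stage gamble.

$792.85

EV(A) = 0.2 × 760 + 0.2 × 780 + 0.2 × 910 + 0.4 × 1140 = 152 + 156 + 182 + 456 = 946
EV(B) = 0.67 × 720 + 0.32 × 820 + 0.01 × 1190 = 482.4 + 262.4 + 11.9 = 756.7
EV(C) = 0.1 × 1090 + 0.2 × 990 + 0.5 × 970 + 0.2 × (-400) = 109 + 198 + 485 − 80 = 712
Overall = 0.25 × 946 + 0.5 × 756.7 + 0.25 × 712 = 236.5 + 378.35 + 178 = 792.85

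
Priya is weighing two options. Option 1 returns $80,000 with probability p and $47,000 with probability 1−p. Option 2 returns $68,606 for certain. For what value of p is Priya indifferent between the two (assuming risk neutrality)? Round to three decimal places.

p·80000 + (1−p)·47000 = 68606
33000p + 47000 = 68606
p = (68606 − 47000) / 33000

p = 0.655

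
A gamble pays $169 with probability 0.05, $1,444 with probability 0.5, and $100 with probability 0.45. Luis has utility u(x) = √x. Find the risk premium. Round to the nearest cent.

$192.23

E[u] = 0.05·√169 + 0.5·√1444 + 0.45·√100 = 0.05·13 + 0.5·38 + 0.45·10 = 24.15
CE = (24.15)² = 583.2225
Risk premium = EV − CE = 775.45 − 583.2225 = 192.2275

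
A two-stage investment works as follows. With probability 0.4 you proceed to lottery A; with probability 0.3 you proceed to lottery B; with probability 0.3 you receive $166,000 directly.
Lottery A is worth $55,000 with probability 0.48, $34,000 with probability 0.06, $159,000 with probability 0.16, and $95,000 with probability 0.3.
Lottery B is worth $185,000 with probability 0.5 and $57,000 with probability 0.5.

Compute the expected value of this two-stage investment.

EV(A) = 0.48 × 55000 + 0.06 × 34000 + 0.16 × 159000 + 0.3 × 95000 = 26400 + 2040 + 25440 + 28500 = 82380
EV(B) = 0.5 × 185000 + 0.5 × 57000 = 92500 + 28500 = 121000
Branch C: 166000 (certain)
Overall = 0.4 × 82380 + 0.3 × 121000 + 0.3 × 166000 = 32952 + 36300 + 49800 = 119052

$119,052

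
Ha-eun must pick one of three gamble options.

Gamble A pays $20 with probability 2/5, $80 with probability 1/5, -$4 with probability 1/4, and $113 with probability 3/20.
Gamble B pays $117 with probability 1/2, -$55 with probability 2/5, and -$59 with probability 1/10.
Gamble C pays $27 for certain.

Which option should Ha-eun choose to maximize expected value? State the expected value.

Gamble A = 2/5 × 20 + 1/5 × 80 + 1/4 × (-4) + 3/20 × 113 = 8 + 16 − 1 + 16.95 = 39.95
Gamble B = 1/2 × 117 + 2/5 × (-55) + 1/10 × (-59) = 58.5 − 22 − 5.9 = 30.6
Gamble C: 27 (certain)

Gamble A ($39.95)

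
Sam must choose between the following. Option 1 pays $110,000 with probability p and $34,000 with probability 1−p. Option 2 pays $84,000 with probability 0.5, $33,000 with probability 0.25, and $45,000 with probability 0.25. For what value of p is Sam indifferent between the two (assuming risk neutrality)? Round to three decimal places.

EV(Option 2) = 0.5 × 84000 + 0.25 × 33000 + 0.25 × 45000 = 42000 + 8250 + 11250 = 61500
p·110000 + (1−p)·34000 = 61500
76000p + 34000 = 61500
p = (61500 − 34000) / 76000

p = 0.362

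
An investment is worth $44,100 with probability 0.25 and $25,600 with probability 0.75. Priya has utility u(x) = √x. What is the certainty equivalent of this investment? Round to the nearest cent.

$29,756.25

E[u] = 0.25·√44100 + 0.75·√25600 = 0.25·210 + 0.75·160 = 172.5
CE = (172.5)² = 29756.25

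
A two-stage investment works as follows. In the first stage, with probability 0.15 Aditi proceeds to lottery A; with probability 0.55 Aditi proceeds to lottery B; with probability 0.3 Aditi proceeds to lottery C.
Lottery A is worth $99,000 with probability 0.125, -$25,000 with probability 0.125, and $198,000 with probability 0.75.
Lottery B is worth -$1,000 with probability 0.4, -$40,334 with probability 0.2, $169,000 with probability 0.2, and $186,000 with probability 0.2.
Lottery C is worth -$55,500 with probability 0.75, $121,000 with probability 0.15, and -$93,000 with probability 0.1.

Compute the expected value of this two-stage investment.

$48,223.26

EV(A) = 0.125 × 99000 + 0.125 × (-25000) + 0.75 × 198000 = 12375 − 3125 + 148500 = 157750
EV(B) = 0.4 × (-1000) + 0.2 × (-40334) + 0.2 × 169000 + 0.2 × 186000 = -400 − 8066.8 + 33800 + 37200 = 62533.2
EV(C) = 0.75 × (-55500) + 0.15 × 121000 + 0.1 × (-93000) = -41625 + 18150 − 9300 = -32775
Overall = 0.15 × 157750 + 0.55 × 62533.2 + 0.3 × (-32775) = 23662.5 + 34393.26 − 9832.5 = 48223.26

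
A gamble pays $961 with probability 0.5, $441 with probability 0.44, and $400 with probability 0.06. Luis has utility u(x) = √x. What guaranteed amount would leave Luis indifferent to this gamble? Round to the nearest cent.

$672.88

E[u] = 0.5·√961 + 0.44·√441 + 0.06·√400 = 0.5·31 + 0.44·21 + 0.06·20 = 25.94
CE = (25.94)² = 672.8836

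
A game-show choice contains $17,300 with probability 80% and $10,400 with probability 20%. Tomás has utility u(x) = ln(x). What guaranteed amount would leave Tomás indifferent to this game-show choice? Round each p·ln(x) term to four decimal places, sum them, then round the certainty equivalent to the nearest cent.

$15,626.13

E[u] = 0.8·ln(17300) + 0.2·ln(10400) = 7.8068 + 1.8499 = 9.6567
CE = e^9.6567 ≈ 15626.13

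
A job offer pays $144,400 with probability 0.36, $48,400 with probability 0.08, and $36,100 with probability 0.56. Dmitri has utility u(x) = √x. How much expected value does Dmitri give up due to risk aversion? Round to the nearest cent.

$8,055.36

E[u] = 0.36·√144400 + 0.08·√48400 + 0.56·√36100 = 0.36·380 + 0.08·220 + 0.56·190 = 260.8
CE = (260.8)² = 68016.64
Risk premium = EV − CE = 76072 − 68016.64 = 8055.36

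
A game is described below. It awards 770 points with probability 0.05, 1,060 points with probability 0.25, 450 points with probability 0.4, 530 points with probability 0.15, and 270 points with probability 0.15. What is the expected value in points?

EV = 0.05 × 770 + 0.25 × 1060 + 0.4 × 450 + 0.15 × 530 + 0.15 × 270 = 38.5 + 265 + 180 + 79.5 + 40.5 = 603.5

603.5 points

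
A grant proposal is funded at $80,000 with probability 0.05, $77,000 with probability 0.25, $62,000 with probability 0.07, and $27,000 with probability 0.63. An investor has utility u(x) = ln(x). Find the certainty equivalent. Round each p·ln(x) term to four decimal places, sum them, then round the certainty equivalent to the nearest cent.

E[u] = 0.05·ln(80000) + 0.25·ln(77000) + 0.07·ln(62000) + 0.63·ln(27000) = 0.5645 + 2.8129 + 0.7724 + 6.4283 = 10.5781
CE = e^10.5781 ≈ 39265.44

$39,265.44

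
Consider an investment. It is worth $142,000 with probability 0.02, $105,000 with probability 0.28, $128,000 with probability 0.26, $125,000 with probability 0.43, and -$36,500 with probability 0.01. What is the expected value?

EV = 0.02 × 142000 + 0.28 × 105000 + 0.26 × 128000 + 0.43 × 125000 + 0.01 × (-36500) = 2840 + 29400 + 33280 + 53750 − 365 = 118905

$118,905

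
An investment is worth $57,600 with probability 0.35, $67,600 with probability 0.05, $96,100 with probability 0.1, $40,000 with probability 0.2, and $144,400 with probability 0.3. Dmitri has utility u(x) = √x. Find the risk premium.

$4,946

E[u] = 0.35·√57600 + 0.05·√67600 + 0.1·√96100 + 0.2·√40000 + 0.3·√144400 = 0.35·240 + 0.05·260 + 0.1·310 + 0.2·200 + 0.3·380 = 282
CE = (282)² = 79524
Risk premium = EV − CE = 84470 − 79524 = 4946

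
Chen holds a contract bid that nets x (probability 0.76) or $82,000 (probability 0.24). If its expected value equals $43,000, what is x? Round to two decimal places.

x = $30,684.21

0.76·x + 0.24·82000 = 43000
0.76·x = 43000 − 19680 = 23320
x = 23320 / 0.76 = 30684.2105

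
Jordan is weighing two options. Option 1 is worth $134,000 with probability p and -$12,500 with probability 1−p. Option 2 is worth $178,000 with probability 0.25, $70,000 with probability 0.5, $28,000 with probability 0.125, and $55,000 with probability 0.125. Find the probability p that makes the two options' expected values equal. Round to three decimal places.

p = 0.699

EV(Option 2) = 0.25 × 178000 + 0.5 × 70000 + 0.125 × 28000 + 0.125 × 55000 = 44500 + 35000 + 3500 + 6875 = 89875
p·134000 + (1−p)·(-12500) = 89875
146500p − 12500 = 89875
p = (89875 + 12500) / 146500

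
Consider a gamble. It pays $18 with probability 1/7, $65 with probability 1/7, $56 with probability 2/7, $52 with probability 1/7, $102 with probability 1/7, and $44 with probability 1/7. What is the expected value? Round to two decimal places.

EV = 1/7 × 18 + 1/7 × 65 + 2/7 × 56 + 1/7 × 52 + 1/7 × 102 + 1/7 × 44 = 2.5714 + 9.2857 + 16 + 7.4286 + 14.5714 + 6.2857 = 56.1429

$56.14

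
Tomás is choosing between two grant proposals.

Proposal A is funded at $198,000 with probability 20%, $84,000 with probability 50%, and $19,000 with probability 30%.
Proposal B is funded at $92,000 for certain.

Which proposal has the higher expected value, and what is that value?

Proposal B ($92,000)

Proposal A = 0.2 × 198000 + 0.5 × 84000 + 0.3 × 19000 = 39600 + 42000 + 5700 = 87300
Proposal B: 92000 (certain)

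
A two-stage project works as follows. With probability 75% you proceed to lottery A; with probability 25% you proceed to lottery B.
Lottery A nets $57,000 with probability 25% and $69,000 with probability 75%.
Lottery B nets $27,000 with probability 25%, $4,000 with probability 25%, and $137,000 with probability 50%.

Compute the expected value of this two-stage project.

EV(A) = 0.25 × 57000 + 0.75 × 69000 = 14250 + 51750 = 66000
EV(B) = 0.25 × 27000 + 0.25 × 4000 + 0.5 × 137000 = 6750 + 1000 + 68500 = 76250
Overall = 0.75 × 66000 + 0.25 × 76250 = 49500 + 19062.5 = 68562.5

$68,562.50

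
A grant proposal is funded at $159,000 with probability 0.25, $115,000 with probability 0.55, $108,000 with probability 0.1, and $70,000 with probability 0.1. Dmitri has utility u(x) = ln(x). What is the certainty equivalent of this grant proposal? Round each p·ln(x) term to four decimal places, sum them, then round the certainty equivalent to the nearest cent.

E[u] = 0.25·ln(159000) + 0.55·ln(115000) + 0.1·ln(108000) + 0.1·ln(70000) = 2.9942 + 6.4090 + 1.1590 + 1.1156 = 11.6778
CE = e^11.6778 ≈ 117924.52

$117,924.52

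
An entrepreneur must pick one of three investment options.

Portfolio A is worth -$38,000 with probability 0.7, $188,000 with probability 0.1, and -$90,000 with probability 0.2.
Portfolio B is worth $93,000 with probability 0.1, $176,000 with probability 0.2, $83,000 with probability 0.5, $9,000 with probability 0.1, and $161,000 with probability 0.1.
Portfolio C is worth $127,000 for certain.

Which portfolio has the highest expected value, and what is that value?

Portfolio A = 0.7 × (-38000) + 0.1 × 188000 + 0.2 × (-90000) = -26600 + 18800 − 18000 = -25800
Portfolio B = 0.1 × 93000 + 0.2 × 176000 + 0.5 × 83000 + 0.1 × 9000 + 0.1 × 161000 = 9300 + 35200 + 41500 + 900 + 16100 = 103000
Portfolio C: 127000 (certain)

Portfolio C ($127,000)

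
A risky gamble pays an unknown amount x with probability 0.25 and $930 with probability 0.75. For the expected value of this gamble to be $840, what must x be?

x = $570

0.25·x + 0.75·930 = 840
0.25·x = 840 − 697.5 = 142.5
x = 142.5 / 0.25 = 570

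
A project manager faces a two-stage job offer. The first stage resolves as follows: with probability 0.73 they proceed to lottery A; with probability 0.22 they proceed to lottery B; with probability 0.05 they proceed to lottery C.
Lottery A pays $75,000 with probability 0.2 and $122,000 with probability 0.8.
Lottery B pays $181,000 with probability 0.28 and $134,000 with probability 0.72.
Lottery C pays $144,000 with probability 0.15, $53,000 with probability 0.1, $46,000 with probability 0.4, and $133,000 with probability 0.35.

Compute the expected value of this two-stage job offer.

EV(A) = 0.2 × 75000 + 0.8 × 122000 = 15000 + 97600 = 112600
EV(B) = 0.28 × 181000 + 0.72 × 134000 = 50680 + 96480 = 147160
EV(C) = 0.15 × 144000 + 0.1 × 53000 + 0.4 × 46000 + 0.35 × 133000 = 21600 + 5300 + 18400 + 46550 = 91850
Overall = 0.73 × 112600 + 0.22 × 147160 + 0.05 × 91850 = 82198 + 32375.2 + 4592.5 = 119165.7

$119,165.70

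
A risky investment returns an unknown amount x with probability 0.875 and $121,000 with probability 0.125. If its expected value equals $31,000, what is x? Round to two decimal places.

0.875·x + 0.125·121000 = 31000
0.875·x = 31000 − 15125 = 15875
x = 15875 / 0.875 = 18142.8571

x = $18,142.86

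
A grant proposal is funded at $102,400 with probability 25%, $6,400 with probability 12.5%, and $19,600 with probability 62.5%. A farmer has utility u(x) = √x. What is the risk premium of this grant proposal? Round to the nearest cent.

E[u] = 0.25·√102400 + 0.125·√6400 + 0.625·√19600 = 0.25·320 + 0.125·80 + 0.625·140 = 177.5
CE = (177.5)² = 31506.25
Risk premium = EV − CE = 38650 − 31506.25 = 7143.75

$7,143.75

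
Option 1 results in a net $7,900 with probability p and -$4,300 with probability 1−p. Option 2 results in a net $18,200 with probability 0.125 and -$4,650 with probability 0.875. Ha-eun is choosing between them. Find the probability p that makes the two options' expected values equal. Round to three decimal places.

EV(Option 2) = 0.125 × 18200 + 0.875 × (-4650) = 2275 − 4068.75 = -1793.75
p·7900 + (1−p)·(-4300) = -1793.75
12200p − 4300 = -1793.75
p = (-1793.75 + 4300) / 12200

p = 0.205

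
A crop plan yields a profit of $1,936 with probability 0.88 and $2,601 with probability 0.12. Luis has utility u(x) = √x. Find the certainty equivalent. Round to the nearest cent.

E[u] = 0.88·√1936 + 0.12·√2601 = 0.88·44 + 0.12·51 = 44.84
CE = (44.84)² = 2010.6256

$2,010.63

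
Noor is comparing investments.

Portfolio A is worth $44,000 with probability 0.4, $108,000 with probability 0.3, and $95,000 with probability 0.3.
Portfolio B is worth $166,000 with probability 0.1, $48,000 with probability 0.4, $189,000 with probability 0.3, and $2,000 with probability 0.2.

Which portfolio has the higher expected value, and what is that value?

Portfolio A = 0.4 × 44000 + 0.3 × 108000 + 0.3 × 95000 = 17600 + 32400 + 28500 = 78500
Portfolio B = 0.1 × 166000 + 0.4 × 48000 + 0.3 × 189000 + 0.2 × 2000 = 16600 + 19200 + 56700 + 400 = 92900

Portfolio B ($92,900)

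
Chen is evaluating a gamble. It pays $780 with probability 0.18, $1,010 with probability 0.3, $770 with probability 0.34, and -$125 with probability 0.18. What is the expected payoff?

$682.70

EV = 0.18 × 780 + 0.3 × 1010 + 0.34 × 770 + 0.18 × (-125) = 140.4 + 303 + 261.8 − 22.5 = 682.7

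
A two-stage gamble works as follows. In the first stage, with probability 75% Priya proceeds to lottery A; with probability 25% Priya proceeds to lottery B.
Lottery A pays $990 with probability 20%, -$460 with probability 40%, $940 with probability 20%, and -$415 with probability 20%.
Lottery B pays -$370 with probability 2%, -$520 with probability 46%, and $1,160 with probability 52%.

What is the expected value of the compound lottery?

$178.40

EV(A) = 0.2 × 990 + 0.4 × (-460) + 0.2 × 940 + 0.2 × (-415) = 198 − 184 + 188 − 83 = 119
EV(B) = 0.02 × (-370) + 0.46 × (-520) + 0.52 × 1160 = -7.4 − 239.2 + 603.2 = 356.6
Overall = 0.75 × 119 + 0.25 × 356.6 = 89.25 + 89.15 = 178.4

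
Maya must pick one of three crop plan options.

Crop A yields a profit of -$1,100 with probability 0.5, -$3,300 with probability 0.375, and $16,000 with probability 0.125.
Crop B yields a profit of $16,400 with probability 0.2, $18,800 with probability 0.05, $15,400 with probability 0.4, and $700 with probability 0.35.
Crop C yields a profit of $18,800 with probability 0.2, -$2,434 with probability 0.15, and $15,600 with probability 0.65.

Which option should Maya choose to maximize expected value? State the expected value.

Crop A = 0.5 × (-1100) + 0.375 × (-3300) + 0.125 × 16000 = -550 − 1237.5 + 2000 = 212.5
Crop B = 0.2 × 16400 + 0.05 × 18800 + 0.4 × 15400 + 0.35 × 700 = 3280 + 940 + 6160 + 245 = 10625
Crop C = 0.2 × 18800 + 0.15 × (-2434) + 0.65 × 15600 = 3760 − 365.1 + 10140 = 13534.9

Crop C ($13,534.90)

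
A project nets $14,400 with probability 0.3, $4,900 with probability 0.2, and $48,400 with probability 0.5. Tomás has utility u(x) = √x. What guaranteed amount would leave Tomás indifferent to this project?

E[u] = 0.3·√14400 + 0.2·√4900 + 0.5·√48400 = 0.3·120 + 0.2·70 + 0.5·220 = 160
CE = (160)² = 25600

$25,600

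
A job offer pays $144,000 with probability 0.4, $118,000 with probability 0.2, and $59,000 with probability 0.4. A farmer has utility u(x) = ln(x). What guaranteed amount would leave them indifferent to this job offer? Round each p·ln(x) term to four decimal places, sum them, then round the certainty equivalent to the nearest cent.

E[u] = 0.4·ln(144000) + 0.2·ln(118000) + 0.4·ln(59000) = 4.7510 + 2.3357 + 4.3941 = 11.4808
CE = e^11.4808 ≈ 96838.51

$96,838.51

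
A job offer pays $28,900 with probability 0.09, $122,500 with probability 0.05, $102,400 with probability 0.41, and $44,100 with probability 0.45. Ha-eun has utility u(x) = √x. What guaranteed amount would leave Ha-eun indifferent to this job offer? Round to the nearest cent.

$66,822.25

E[u] = 0.09·√28900 + 0.05·√122500 + 0.41·√102400 + 0.45·√44100 = 0.09·170 + 0.05·350 + 0.41·320 + 0.45·210 = 258.5
CE = (258.5)² = 66822.25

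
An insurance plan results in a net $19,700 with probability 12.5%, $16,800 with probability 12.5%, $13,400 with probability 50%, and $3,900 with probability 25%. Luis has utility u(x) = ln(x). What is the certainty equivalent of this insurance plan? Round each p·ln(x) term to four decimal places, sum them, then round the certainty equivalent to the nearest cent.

E[u] = 0.125·ln(19700) + 0.125·ln(16800) + 0.5·ln(13400) + 0.25·ln(3900) = 1.2360 + 1.2161 + 4.7515 + 2.0672 = 9.2708
CE = e^9.2708 ≈ 10623.25

$10,623.25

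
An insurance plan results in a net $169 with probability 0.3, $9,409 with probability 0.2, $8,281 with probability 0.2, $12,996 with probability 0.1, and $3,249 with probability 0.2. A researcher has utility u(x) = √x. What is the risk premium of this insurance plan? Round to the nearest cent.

$1,403.61

E[u] = 0.3·√169 + 0.2·√9409 + 0.2·√8281 + 0.1·√12996 + 0.2·√3249 = 0.3·13 + 0.2·97 + 0.2·91 + 0.1·114 + 0.2·57 = 64.3
CE = (64.3)² = 4134.49
Risk premium = EV − CE = 5538.1 − 4134.49 = 1403.61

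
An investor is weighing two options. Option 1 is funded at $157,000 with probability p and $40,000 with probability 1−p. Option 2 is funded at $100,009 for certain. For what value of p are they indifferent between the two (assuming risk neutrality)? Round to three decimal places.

p = 0.513

p·157000 + (1−p)·40000 = 100009
117000p + 40000 = 100009
p = (100009 − 40000) / 117000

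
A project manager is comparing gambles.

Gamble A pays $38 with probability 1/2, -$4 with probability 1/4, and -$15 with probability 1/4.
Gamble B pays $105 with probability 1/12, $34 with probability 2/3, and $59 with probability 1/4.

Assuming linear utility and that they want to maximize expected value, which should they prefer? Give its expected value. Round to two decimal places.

Gamble B ($46.17)

Gamble A = 1/2 × 38 + 1/4 × (-4) + 1/4 × (-15) = 19 − 1 − 3.75 = 14.25
Gamble B = 1/12 × 105 + 2/3 × 34 + 1/4 × 59 = 8.75 + 22.6667 + 14.75 = 46.1667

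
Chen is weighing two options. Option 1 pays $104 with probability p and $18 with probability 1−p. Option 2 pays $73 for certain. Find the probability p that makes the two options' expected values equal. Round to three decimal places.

p·104 + (1−p)·18 = 73
86p + 18 = 73
p = (73 − 18) / 86

p = 0.640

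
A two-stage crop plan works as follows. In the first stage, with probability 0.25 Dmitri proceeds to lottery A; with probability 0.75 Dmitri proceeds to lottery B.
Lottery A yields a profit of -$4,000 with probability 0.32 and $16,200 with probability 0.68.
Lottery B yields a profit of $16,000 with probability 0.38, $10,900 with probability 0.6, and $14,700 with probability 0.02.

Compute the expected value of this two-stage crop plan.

EV(A) = 0.32 × (-4000) + 0.68 × 16200 = -1280 + 11016 = 9736
EV(B) = 0.38 × 16000 + 0.6 × 10900 + 0.02 × 14700 = 6080 + 6540 + 294 = 12914
Overall = 0.25 × 9736 + 0.75 × 12914 = 2434 + 9685.5 = 12119.5

$12,119.50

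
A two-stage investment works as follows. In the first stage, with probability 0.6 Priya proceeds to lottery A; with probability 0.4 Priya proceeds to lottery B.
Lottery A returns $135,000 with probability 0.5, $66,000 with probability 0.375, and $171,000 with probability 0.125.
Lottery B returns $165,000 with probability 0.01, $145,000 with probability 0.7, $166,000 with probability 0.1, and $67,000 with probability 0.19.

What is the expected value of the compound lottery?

EV(A) = 0.5 × 135000 + 0.375 × 66000 + 0.125 × 171000 = 67500 + 24750 + 21375 = 113625
EV(B) = 0.01 × 165000 + 0.7 × 145000 + 0.1 × 166000 + 0.19 × 67000 = 1650 + 101500 + 16600 + 12730 = 132480
Overall = 0.6 × 113625 + 0.4 × 132480 = 68175 + 52992 = 121167

$121,167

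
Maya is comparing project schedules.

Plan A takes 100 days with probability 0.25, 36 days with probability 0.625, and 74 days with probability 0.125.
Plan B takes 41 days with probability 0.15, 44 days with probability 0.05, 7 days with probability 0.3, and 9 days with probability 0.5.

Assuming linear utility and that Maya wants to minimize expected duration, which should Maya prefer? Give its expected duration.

Plan A = 0.25 × 100 + 0.625 × 36 + 0.125 × 74 = 25 + 22.5 + 9.25 = 56.75
Plan B = 0.15 × 41 + 0.05 × 44 + 0.3 × 7 + 0.5 × 9 = 6.15 + 2.2 + 2.1 + 4.5 = 14.95

Plan B (14.95 days)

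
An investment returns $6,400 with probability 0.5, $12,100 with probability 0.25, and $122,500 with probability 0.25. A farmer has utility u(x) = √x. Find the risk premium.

$12,825

E[u] = 0.5·√6400 + 0.25·√12100 + 0.25·√122500 = 0.5·80 + 0.25·110 + 0.25·350 = 155
CE = (155)² = 24025
Risk premium = EV − CE = 36850 − 24025 = 12825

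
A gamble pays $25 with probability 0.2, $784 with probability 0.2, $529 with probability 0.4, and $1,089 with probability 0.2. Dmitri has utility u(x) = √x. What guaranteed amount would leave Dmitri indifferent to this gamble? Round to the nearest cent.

$501.76

E[u] = 0.2·√25 + 0.2·√784 + 0.4·√529 + 0.2·√1089 = 0.2·5 + 0.2·28 + 0.4·23 + 0.2·33 = 22.4
CE = (22.4)² = 501.76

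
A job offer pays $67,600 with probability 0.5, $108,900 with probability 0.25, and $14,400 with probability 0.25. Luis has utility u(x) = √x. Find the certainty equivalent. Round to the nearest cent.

E[u] = 0.5·√67600 + 0.25·√108900 + 0.25·√14400 = 0.5·260 + 0.25·330 + 0.25·120 = 242.5
CE = (242.5)² = 58806.25

$58,806.25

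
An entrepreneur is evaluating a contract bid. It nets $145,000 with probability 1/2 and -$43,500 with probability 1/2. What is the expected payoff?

$50,750

EV = 1/2 × 145000 + 1/2 × (-43500) = 72500 − 21750 = 50750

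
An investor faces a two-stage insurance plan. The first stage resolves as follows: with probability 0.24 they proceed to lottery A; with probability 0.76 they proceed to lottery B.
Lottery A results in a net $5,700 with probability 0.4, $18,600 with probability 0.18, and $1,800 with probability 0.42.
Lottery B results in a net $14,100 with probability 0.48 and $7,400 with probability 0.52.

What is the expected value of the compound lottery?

$9,600.32

EV(A) = 0.4 × 5700 + 0.18 × 18600 + 0.42 × 1800 = 2280 + 3348 + 756 = 6384
EV(B) = 0.48 × 14100 + 0.52 × 7400 = 6768 + 3848 = 10616
Overall = 0.24 × 6384 + 0.76 × 10616 = 1532.16 + 8068.16 = 9600.32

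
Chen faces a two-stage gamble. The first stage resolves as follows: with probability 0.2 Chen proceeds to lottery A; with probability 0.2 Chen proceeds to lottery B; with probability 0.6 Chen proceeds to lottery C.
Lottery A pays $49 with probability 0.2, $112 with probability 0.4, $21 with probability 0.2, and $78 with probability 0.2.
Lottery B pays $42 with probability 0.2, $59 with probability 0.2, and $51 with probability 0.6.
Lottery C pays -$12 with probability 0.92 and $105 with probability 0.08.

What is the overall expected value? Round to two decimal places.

$23.46

EV(A) = 0.2 × 49 + 0.4 × 112 + 0.2 × 21 + 0.2 × 78 = 9.8 + 44.8 + 4.2 + 15.6 = 74.4
EV(B) = 0.2 × 42 + 0.2 × 59 + 0.6 × 51 = 8.4 + 11.8 + 30.6 = 50.8
EV(C) = 0.92 × (-12) + 0.08 × 105 = -11.04 + 8.4 = -2.64
Overall = 0.2 × 74.4 + 0.2 × 50.8 + 0.6 × (-2.64) = 14.88 + 10.16 − 1.584 = 23.456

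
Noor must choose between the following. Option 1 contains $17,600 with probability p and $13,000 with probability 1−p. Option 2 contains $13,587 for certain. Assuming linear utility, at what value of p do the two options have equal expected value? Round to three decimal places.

p·17600 + (1−p)·13000 = 13587
4600p + 13000 = 13587
p = (13587 − 13000) / 4600

p = 0.128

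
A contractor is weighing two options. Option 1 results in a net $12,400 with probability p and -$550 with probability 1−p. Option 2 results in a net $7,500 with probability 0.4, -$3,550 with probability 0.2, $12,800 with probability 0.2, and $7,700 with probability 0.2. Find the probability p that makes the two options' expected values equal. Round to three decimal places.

p = 0.536

EV(Option 2) = 0.4 × 7500 + 0.2 × (-3550) + 0.2 × 12800 + 0.2 × 7700 = 3000 − 710 + 2560 + 1540 = 6390
p·12400 + (1−p)·(-550) = 6390
12950p − 550 = 6390
p = (6390 + 550) / 12950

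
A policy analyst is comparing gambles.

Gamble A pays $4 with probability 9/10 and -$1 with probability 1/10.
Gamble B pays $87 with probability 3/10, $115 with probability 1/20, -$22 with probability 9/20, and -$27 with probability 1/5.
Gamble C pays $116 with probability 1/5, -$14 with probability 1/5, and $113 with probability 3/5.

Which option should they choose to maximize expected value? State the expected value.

Gamble C ($88.20)

Gamble A = 9/10 × 4 + 1/10 × (-1) = 3.6 − 0.1 = 3.5
Gamble B = 3/10 × 87 + 1/20 × 115 + 9/20 × (-22) + 1/5 × (-27) = 26.1 + 5.75 − 9.9 − 5.4 = 16.55
Gamble C = 1/5 × 116 + 1/5 × (-14) + 3/5 × 113 = 23.2 − 2.8 + 67.8 = 88.2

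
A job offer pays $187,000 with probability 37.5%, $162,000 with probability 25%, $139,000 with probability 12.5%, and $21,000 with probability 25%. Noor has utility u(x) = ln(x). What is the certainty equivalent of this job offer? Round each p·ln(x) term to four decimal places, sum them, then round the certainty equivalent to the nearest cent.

E[u] = 0.375·ln(187000) + 0.25·ln(162000) + 0.125·ln(139000) + 0.25·ln(21000) = 4.5521 + 2.9988 + 1.4803 + 2.4881 = 11.5193
CE = e^11.5193 ≈ 100639.49

$100,639.49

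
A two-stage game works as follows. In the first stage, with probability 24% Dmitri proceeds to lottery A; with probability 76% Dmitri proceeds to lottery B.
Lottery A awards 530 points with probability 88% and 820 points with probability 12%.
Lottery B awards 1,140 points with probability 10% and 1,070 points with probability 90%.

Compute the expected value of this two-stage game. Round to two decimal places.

954.07 points

EV(A) = 0.88 × 530 + 0.12 × 820 = 466.4 + 98.4 = 564.8
EV(B) = 0.1 × 1140 + 0.9 × 1070 = 114 + 963 = 1077
Overall = 0.24 × 564.8 + 0.76 × 1077 = 135.552 + 818.52 = 954.072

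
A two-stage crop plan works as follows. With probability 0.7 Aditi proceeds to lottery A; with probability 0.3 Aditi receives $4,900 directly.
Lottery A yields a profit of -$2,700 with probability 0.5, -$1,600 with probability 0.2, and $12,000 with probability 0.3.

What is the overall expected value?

$2,821

EV(A) = 0.5 × (-2700) + 0.2 × (-1600) + 0.3 × 12000 = -1350 − 320 + 3600 = 1930
Branch B: 4900 (certain)
Overall = 0.7 × 1930 + 0.3 × 4900 = 1351 + 1470 = 2821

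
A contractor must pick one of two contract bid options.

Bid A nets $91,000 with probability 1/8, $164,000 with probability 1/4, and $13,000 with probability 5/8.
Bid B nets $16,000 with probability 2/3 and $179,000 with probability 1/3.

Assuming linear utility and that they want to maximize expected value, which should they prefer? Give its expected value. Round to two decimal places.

Bid A = 1/8 × 91000 + 1/4 × 164000 + 5/8 × 13000 = 11375 + 41000 + 8125 = 60500
Bid B = 2/3 × 16000 + 1/3 × 179000 = 10666.6667 + 59666.6667 = 70333.3333

Bid B ($70,333.33)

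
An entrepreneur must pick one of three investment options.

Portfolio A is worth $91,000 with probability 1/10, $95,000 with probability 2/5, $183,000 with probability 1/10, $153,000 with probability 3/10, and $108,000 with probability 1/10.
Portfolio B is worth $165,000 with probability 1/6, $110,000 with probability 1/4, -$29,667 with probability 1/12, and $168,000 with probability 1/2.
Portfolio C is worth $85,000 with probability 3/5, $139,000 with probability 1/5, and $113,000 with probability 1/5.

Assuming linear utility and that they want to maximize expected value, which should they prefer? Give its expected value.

Portfolio B ($136,527.75)

Portfolio A = 1/10 × 91000 + 2/5 × 95000 + 1/10 × 183000 + 3/10 × 153000 + 1/10 × 108000 = 9100 + 38000 + 18300 + 45900 + 10800 = 122100
Portfolio B = 1/6 × 165000 + 1/4 × 110000 + 1/12 × (-29667) + 1/2 × 168000 = 27500 + 27500 − 2472.25 + 84000 = 136527.75
Portfolio C = 3/5 × 85000 + 1/5 × 139000 + 1/5 × 113000 = 51000 + 27800 + 22600 = 101400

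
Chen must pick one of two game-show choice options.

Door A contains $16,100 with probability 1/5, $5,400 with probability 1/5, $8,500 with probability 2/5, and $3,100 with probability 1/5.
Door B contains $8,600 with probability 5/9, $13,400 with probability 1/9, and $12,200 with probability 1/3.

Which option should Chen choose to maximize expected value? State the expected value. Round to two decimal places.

Door B ($10,333.33)

Door A = 1/5 × 16100 + 1/5 × 5400 + 2/5 × 8500 + 1/5 × 3100 = 3220 + 1080 + 3400 + 620 = 8320
Door B = 5/9 × 8600 + 1/9 × 13400 + 1/3 × 12200 = 4777.7778 + 1488.8889 + 4066.6667 = 10333.3333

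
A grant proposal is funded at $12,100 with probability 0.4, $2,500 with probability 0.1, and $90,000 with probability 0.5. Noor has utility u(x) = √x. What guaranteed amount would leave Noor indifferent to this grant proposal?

E[u] = 0.4·√12100 + 0.1·√2500 + 0.5·√90000 = 0.4·110 + 0.1·50 + 0.5·300 = 199
CE = (199)² = 39601

$39,601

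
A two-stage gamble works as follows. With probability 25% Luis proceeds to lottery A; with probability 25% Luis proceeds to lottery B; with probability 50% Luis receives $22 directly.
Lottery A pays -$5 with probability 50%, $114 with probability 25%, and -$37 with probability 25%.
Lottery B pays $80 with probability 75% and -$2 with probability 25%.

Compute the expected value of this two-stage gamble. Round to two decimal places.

EV(A) = 0.5 × (-5) + 0.25 × 114 + 0.25 × (-37) = -2.5 + 28.5 − 9.25 = 16.75
EV(B) = 0.75 × 80 + 0.25 × (-2) = 60 − 0.5 = 59.5
Branch C: 22 (certain)
Overall = 0.25 × 16.75 + 0.25 × 59.5 + 0.5 × 22 = 4.1875 + 14.875 + 11 = 30.0625

$30.06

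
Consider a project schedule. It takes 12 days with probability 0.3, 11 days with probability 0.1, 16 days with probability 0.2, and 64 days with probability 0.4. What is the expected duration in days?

EV = 0.3 × 12 + 0.1 × 11 + 0.2 × 16 + 0.4 × 64 = 3.6 + 1.1 + 3.2 + 25.6 = 33.5

33.5 days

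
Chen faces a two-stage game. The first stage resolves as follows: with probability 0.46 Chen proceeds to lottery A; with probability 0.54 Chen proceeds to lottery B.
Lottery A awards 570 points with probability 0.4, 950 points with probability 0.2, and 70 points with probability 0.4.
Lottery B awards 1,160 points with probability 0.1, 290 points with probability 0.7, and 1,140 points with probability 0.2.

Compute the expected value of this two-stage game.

EV(A) = 0.4 × 570 + 0.2 × 950 + 0.4 × 70 = 228 + 190 + 28 = 446
EV(B) = 0.1 × 1160 + 0.7 × 290 + 0.2 × 1140 = 116 + 203 + 228 = 547
Overall = 0.46 × 446 + 0.54 × 547 = 205.16 + 295.38 = 500.54

500.54 points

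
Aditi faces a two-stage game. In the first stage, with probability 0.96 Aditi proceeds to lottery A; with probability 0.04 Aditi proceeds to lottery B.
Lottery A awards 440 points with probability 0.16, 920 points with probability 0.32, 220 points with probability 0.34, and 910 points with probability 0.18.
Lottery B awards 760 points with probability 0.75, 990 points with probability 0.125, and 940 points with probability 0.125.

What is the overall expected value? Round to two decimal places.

EV(A) = 0.16 × 440 + 0.32 × 920 + 0.34 × 220 + 0.18 × 910 = 70.4 + 294.4 + 74.8 + 163.8 = 603.4
EV(B) = 0.75 × 760 + 0.125 × 990 + 0.125 × 940 = 570 + 123.75 + 117.5 = 811.25
Overall = 0.96 × 603.4 + 0.04 × 811.25 = 579.264 + 32.45 = 611.714

611.71 points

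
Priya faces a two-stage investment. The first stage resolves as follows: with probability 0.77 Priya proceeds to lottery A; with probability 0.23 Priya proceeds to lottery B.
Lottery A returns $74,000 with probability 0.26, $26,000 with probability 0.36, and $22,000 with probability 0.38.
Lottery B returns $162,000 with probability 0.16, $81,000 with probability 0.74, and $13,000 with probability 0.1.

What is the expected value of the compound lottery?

EV(A) = 0.26 × 74000 + 0.36 × 26000 + 0.38 × 22000 = 19240 + 9360 + 8360 = 36960
EV(B) = 0.16 × 162000 + 0.74 × 81000 + 0.1 × 13000 = 25920 + 59940 + 1300 = 87160
Overall = 0.77 × 36960 + 0.23 × 87160 = 28459.2 + 20046.8 = 48506

$48,506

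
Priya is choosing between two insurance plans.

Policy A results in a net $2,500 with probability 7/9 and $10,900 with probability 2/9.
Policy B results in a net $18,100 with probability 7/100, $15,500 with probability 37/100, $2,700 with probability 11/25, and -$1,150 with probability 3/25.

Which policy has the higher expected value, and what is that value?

Policy B ($8,052)

Policy A = 7/9 × 2500 + 2/9 × 10900 = 1944.4444 + 2422.2222 = 4366.6667
Policy B = 7/100 × 18100 + 37/100 × 15500 + 11/25 × 2700 + 3/25 × (-1150) = 1267 + 5735 + 1188 − 138 = 8052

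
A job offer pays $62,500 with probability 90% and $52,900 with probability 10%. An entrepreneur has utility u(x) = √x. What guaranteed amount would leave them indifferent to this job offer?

E[u] = 0.9·√62500 + 0.1·√52900 = 0.9·250 + 0.1·230 = 248
CE = (248)² = 61504

$61,504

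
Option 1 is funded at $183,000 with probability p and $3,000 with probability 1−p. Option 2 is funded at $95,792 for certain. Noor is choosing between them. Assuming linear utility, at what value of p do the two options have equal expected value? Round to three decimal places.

p·183000 + (1−p)·3000 = 95792
180000p + 3000 = 95792
p = (95792 − 3000) / 180000

p = 0.516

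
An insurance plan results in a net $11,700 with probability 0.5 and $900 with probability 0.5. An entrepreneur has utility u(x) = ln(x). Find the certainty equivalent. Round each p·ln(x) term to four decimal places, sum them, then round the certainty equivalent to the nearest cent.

E[u] = 0.5·ln(11700) + 0.5·ln(900) = 4.6837 + 3.4012 = 8.0849
CE = e^8.0849 ≈ 3245.10

$3,245.10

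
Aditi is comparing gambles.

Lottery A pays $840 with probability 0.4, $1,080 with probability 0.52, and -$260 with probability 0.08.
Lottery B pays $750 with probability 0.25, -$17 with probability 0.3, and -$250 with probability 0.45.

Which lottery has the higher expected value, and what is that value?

Lottery A ($876.80)

Lottery A = 0.4 × 840 + 0.52 × 1080 + 0.08 × (-260) = 336 + 561.6 − 20.8 = 876.8
Lottery B = 0.25 × 750 + 0.3 × (-17) + 0.45 × (-250) = 187.5 − 5.1 − 112.5 = 69.9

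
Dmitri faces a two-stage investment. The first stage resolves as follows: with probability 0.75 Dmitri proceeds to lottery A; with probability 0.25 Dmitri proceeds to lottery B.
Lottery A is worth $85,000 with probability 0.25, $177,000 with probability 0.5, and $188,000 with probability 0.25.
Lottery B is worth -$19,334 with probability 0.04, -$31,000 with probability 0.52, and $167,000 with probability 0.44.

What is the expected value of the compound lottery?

EV(A) = 0.25 × 85000 + 0.5 × 177000 + 0.25 × 188000 = 21250 + 88500 + 47000 = 156750
EV(B) = 0.04 × (-19334) + 0.52 × (-31000) + 0.44 × 167000 = -773.36 − 16120 + 73480 = 56586.64
Overall = 0.75 × 156750 + 0.25 × 56586.64 = 117562.5 + 14146.66 = 131709.16

$131,709.16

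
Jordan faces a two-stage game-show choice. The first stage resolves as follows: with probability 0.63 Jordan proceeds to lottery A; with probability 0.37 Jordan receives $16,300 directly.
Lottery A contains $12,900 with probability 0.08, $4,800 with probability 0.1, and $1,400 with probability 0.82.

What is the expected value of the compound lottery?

$7,706.80

EV(A) = 0.08 × 12900 + 0.1 × 4800 + 0.82 × 1400 = 1032 + 480 + 1148 = 2660
Branch B: 16300 (certain)
Overall = 0.63 × 2660 + 0.37 × 16300 = 1675.8 + 6031 = 7706.8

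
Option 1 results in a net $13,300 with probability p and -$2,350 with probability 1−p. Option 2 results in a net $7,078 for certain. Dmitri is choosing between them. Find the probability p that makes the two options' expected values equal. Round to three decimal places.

p = 0.602

p·13300 + (1−p)·(-2350) = 7078
15650p − 2350 = 7078
p = (7078 + 2350) / 15650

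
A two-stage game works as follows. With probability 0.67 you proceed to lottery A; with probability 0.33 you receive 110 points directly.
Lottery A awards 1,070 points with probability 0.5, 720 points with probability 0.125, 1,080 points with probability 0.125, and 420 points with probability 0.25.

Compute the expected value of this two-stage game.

615.85 points

EV(A) = 0.5 × 1070 + 0.125 × 720 + 0.125 × 1080 + 0.25 × 420 = 535 + 90 + 135 + 105 = 865
Branch B: 110 (certain)
Overall = 0.67 × 865 + 0.33 × 110 = 579.55 + 36.3 = 615.85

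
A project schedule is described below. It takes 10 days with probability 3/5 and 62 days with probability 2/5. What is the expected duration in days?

EV = 3/5 × 10 + 2/5 × 62 = 6 + 24.8 = 30.8

30.8 days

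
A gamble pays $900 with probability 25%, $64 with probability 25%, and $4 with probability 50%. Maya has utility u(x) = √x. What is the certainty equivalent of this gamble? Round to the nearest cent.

$110.25

E[u] = 0.25·√900 + 0.25·√64 + 0.5·√4 = 0.25·30 + 0.25·8 + 0.5·2 = 10.5
CE = (10.5)² = 110.25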